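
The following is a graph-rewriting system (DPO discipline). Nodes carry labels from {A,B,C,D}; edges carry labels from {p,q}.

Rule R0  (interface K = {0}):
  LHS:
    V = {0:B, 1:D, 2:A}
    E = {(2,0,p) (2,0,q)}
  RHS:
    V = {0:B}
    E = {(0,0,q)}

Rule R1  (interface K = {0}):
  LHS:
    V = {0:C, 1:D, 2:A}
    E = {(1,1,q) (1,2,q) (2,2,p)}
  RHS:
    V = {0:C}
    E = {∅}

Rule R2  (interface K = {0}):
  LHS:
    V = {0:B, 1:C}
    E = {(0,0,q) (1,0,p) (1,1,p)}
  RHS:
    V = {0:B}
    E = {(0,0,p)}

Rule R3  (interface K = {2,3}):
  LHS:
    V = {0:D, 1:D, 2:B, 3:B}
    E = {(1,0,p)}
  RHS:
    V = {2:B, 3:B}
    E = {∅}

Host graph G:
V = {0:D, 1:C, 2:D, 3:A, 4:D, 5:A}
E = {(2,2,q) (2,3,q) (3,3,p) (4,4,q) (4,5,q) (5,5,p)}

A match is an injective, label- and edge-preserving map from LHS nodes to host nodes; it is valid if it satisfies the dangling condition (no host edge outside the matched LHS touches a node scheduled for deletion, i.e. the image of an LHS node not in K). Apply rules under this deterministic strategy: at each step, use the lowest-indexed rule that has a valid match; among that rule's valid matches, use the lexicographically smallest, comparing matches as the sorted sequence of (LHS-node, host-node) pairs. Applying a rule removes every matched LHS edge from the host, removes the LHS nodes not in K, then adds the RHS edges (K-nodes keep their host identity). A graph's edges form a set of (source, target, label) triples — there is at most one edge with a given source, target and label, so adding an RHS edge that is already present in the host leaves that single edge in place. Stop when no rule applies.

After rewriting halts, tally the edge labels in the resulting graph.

Answer: (no edges)

Rewrite trace:
start.  V:6 E:6  edges: 2-q->2 2-q->3 3-p->3 4-q->4 4-q->5 5-p->5
1. fire R1 via {0↦1, 1↦2, 2↦3}  →  V:4 E:3  edges: 4-q->4 4-q->5 5-p->5
2. fire R1 via {0↦1, 1↦4, 2↦5}  →  V:2 E:0  edges: ∅
halt: no rule applies after step 2
NF edges: []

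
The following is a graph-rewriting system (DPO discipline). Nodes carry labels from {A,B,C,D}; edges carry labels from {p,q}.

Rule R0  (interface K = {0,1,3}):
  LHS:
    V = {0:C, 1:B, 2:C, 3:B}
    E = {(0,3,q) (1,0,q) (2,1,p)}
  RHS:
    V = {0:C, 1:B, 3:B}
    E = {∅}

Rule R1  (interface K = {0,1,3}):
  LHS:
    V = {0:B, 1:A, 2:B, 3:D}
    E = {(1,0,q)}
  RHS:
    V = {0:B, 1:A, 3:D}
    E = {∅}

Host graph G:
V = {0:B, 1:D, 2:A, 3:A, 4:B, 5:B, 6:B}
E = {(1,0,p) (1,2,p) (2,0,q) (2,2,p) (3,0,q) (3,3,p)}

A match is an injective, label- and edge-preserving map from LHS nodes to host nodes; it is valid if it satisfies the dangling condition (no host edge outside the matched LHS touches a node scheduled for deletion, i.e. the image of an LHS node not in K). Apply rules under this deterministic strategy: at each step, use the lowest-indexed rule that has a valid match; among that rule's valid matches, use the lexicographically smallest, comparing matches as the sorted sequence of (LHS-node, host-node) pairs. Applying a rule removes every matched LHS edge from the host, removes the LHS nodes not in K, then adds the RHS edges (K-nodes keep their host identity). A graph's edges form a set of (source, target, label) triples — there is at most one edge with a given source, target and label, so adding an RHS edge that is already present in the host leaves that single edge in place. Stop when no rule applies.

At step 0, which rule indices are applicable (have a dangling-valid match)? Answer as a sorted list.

R0: no valid match — LHS pattern not found
R1: 6 valid matches — {0↦0, 1↦2, 2↦4, 3↦1}, {0↦0, 1↦2, 2↦5, 3↦1}, {0↦0, 1↦2, 2↦6, 3↦1} (+3 more)

Answer: [R1]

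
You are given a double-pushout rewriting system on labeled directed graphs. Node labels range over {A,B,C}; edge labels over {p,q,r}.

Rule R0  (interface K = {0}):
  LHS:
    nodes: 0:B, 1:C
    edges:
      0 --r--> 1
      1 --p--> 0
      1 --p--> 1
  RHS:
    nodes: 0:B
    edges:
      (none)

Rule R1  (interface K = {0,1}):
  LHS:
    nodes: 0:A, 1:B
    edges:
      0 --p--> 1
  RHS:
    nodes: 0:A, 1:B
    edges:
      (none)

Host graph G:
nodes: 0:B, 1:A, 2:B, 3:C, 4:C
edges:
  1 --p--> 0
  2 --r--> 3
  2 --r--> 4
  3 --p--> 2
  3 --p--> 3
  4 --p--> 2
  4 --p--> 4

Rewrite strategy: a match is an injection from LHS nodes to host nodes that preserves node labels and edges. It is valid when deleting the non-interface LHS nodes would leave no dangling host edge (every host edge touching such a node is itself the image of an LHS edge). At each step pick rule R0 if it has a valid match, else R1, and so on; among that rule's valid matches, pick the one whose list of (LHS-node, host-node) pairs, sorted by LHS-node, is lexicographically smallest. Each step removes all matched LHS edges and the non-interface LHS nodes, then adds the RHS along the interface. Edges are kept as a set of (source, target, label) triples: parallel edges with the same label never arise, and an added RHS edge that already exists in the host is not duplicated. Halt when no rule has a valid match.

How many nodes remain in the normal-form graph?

Answer: 3

Steps:
initial: |V|=5 |E|=7  E = 1-p->0 2-r->3 2-r->4 3-p->2 3-p->3 4-p->2 4-p->4
step 1: apply R0 at {0↦2, 1↦3}  → |V|=4 |E|=4  E = 1-p->0 2-r->4 4-p->2 4-p->4
step 2: apply R0 at {0↦2, 1↦4}  → |V|=3 |E|=1  E = 1-p->0
step 3: apply R1 at {0↦1, 1↦0}  → |V|=3 |E|=0  E = ∅
normal form: no rule applies after step 3
NF nodes: {0:B, 1:A, 2:B}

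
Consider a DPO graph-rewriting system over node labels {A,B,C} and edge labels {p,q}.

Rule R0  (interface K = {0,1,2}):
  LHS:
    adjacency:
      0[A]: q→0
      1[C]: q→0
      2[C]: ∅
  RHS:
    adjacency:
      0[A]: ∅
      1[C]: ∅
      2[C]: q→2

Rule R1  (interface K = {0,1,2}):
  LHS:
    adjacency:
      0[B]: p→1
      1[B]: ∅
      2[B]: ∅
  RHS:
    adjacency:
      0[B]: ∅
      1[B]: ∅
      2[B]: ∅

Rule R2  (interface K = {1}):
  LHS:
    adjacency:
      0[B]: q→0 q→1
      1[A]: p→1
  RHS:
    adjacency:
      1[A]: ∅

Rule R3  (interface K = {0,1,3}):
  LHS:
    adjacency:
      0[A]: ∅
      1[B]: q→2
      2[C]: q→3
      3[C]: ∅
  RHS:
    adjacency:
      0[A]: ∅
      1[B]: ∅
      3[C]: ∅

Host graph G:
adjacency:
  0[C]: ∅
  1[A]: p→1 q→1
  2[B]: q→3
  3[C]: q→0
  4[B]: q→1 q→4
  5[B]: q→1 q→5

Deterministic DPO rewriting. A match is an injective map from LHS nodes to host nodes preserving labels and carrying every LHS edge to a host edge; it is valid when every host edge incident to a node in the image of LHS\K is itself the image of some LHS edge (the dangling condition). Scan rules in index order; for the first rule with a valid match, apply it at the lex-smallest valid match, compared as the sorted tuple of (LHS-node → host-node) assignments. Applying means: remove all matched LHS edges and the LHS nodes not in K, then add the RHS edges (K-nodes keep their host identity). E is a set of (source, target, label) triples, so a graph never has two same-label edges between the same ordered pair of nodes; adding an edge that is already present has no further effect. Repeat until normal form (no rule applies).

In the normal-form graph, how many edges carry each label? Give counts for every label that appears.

Answer: q:3

Rewrite trace:
initial: |V|=6 |E|=8  E = 1-p->1 1-q->1 2-q->3 3-q->0 4-q->1 4-q->4 5-q->1 5-q->5
step 1: apply R2 at {0↦4, 1↦1}  → |V|=5 |E|=5  E = 1-q->1 2-q->3 3-q->0 5-q->1 5-q->5
step 2: apply R3 at {0↦1, 1↦2, 2↦3, 3↦0}  → |V|=4 |E|=3  E = 1-q->1 5-q->1 5-q->5
normal form: no rule applies after step 2
NF edges: [(1, 1, 'q'), (5, 1, 'q'), (5, 5, 'q')]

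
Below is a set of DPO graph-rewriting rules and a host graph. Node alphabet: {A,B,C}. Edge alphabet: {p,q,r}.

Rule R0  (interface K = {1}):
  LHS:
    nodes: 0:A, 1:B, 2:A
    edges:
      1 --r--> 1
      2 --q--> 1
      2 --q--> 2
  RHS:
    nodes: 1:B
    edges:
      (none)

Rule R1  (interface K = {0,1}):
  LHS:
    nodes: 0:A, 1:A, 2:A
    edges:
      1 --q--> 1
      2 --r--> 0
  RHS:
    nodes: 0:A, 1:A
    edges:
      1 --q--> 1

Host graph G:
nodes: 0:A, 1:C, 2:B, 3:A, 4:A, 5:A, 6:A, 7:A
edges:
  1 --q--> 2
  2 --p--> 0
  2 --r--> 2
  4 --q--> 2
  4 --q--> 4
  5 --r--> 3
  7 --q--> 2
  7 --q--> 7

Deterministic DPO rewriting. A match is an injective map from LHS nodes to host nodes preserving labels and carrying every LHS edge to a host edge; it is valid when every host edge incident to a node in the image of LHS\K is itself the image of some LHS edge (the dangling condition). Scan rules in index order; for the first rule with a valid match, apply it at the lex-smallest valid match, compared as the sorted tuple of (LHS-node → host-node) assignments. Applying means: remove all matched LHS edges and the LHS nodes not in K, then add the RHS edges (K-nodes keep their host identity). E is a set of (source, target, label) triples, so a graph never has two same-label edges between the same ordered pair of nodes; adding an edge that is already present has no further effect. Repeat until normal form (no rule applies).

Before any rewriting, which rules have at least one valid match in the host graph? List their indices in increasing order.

Answer: [R0,R1]

Steps:
R0: 2 valid matches — {0↦6, 1↦2, 2↦4}, {0↦6, 1↦2, 2↦7}
R1: 2 valid matches — {0↦3, 1↦4, 2↦5}, {0↦3, 1↦7, 2↦5}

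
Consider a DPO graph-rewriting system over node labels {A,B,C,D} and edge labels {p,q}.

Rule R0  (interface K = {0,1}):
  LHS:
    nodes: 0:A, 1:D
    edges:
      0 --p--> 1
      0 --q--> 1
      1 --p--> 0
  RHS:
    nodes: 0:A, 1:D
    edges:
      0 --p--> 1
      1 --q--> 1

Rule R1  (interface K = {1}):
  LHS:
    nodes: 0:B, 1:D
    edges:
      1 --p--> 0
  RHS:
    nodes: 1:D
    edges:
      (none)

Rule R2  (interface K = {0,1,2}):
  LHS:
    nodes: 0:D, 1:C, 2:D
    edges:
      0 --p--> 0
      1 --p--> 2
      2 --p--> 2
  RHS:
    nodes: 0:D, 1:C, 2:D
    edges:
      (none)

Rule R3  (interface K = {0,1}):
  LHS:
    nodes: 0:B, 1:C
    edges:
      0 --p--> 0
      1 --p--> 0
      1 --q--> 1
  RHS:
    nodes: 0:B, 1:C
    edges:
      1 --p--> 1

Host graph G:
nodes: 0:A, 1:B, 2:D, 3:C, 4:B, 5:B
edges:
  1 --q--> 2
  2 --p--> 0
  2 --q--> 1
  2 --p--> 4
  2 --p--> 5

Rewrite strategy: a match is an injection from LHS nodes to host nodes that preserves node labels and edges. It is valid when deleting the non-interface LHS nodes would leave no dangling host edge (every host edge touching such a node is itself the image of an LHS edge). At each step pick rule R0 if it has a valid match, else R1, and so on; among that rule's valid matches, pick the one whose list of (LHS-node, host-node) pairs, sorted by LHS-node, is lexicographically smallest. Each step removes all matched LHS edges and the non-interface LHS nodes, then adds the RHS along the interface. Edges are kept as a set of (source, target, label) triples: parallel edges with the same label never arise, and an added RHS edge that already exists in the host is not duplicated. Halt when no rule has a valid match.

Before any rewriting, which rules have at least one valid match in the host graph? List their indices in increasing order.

R0: no valid match — LHS pattern not found
R1: 2 valid matches — {0↦4, 1↦2}, {0↦5, 1↦2}
R2: no valid match — LHS pattern not found
R3: no valid match — LHS pattern not found

Answer: [R1]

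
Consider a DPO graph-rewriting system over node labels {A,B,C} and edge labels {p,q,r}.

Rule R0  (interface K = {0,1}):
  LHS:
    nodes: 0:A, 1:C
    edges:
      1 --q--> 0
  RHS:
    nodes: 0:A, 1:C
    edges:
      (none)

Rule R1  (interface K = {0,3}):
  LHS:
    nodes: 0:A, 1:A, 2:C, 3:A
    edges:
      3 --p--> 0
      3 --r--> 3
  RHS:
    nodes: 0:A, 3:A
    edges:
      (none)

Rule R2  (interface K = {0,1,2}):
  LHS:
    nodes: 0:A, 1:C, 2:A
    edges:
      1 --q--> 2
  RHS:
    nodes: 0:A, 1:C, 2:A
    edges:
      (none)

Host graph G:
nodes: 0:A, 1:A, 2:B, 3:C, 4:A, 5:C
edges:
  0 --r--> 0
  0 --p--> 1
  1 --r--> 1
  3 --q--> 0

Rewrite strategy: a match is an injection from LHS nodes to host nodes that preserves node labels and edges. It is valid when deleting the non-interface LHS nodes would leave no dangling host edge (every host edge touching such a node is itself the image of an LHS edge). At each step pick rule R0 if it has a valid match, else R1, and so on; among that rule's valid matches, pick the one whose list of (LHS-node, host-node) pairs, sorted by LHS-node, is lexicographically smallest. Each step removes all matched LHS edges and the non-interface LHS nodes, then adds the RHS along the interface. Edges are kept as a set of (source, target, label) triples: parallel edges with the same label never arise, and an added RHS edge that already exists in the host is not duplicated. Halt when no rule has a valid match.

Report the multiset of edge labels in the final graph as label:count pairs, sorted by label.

Answer: r:1

Derivation:
initial: |V|=6 |E|=4  E = 0-r->0 0-p->1 1-r->1 3-q->0
step 1: apply R0 at {0↦0, 1↦3}  → |V|=6 |E|=3  E = 0-r->0 0-p->1 1-r->1
step 2: apply R1 at {0↦1, 1↦4, 2↦3, 3↦0}  → |V|=4 |E|=1  E = 1-r->1
final graph: no rule applies after step 2
NF edges: [(1, 1, 'r')]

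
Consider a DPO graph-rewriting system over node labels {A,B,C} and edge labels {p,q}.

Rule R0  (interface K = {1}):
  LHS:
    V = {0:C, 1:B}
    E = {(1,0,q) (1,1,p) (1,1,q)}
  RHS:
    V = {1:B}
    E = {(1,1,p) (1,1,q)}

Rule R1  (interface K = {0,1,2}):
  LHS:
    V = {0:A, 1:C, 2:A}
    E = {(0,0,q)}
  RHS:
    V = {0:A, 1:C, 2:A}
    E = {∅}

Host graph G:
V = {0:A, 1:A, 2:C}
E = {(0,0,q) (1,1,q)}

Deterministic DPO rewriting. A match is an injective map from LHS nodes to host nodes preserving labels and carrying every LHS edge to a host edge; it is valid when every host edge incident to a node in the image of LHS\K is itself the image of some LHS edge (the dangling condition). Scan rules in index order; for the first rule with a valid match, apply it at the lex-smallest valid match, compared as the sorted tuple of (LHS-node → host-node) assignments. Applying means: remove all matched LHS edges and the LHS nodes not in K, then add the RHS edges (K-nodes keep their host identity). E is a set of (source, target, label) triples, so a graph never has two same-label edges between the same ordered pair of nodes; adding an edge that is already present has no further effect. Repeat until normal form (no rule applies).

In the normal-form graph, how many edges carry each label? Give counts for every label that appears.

Answer: (no edges)

Steps:
start.  V:3 E:2  edges: 0-q->0 1-q->1
1. fire R1 via {0↦0, 1↦2, 2↦1}  →  V:3 E:1  edges: 1-q->1
2. fire R1 via {0↦1, 1↦2, 2↦0}  →  V:3 E:0  edges: ∅
final graph: no rule applies after step 2
NF edges: []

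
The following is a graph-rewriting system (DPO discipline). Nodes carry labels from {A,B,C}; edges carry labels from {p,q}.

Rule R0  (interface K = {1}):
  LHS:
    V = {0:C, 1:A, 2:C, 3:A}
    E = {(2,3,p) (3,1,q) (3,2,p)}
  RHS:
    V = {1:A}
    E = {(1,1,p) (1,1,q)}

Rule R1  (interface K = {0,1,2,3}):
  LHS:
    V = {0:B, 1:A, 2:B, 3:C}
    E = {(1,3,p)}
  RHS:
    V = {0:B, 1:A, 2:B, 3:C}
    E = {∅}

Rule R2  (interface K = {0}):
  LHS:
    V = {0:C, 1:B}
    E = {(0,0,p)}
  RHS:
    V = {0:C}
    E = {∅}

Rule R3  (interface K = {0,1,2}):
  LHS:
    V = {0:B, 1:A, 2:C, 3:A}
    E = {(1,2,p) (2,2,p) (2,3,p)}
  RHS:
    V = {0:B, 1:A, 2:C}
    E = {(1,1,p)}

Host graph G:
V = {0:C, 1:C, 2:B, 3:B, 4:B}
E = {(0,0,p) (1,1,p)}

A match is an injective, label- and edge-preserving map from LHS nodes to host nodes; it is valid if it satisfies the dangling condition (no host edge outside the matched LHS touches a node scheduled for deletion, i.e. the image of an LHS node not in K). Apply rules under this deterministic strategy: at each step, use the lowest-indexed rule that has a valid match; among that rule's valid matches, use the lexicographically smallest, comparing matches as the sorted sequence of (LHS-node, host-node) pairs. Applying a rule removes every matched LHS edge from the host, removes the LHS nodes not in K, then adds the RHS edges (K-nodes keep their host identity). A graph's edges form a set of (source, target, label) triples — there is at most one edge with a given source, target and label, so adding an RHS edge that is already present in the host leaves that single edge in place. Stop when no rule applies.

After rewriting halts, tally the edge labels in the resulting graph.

initial: |V|=5 |E|=2  E = 0-p->0 1-p->1
step 1: apply R2 at {0↦0, 1↦2}  → |V|=4 |E|=1  E = 1-p->1
step 2: apply R2 at {0↦1, 1↦3}  → |V|=3 |E|=0  E = ∅
halt: no rule applies after step 2
NF edges: []

Answer: (no edges)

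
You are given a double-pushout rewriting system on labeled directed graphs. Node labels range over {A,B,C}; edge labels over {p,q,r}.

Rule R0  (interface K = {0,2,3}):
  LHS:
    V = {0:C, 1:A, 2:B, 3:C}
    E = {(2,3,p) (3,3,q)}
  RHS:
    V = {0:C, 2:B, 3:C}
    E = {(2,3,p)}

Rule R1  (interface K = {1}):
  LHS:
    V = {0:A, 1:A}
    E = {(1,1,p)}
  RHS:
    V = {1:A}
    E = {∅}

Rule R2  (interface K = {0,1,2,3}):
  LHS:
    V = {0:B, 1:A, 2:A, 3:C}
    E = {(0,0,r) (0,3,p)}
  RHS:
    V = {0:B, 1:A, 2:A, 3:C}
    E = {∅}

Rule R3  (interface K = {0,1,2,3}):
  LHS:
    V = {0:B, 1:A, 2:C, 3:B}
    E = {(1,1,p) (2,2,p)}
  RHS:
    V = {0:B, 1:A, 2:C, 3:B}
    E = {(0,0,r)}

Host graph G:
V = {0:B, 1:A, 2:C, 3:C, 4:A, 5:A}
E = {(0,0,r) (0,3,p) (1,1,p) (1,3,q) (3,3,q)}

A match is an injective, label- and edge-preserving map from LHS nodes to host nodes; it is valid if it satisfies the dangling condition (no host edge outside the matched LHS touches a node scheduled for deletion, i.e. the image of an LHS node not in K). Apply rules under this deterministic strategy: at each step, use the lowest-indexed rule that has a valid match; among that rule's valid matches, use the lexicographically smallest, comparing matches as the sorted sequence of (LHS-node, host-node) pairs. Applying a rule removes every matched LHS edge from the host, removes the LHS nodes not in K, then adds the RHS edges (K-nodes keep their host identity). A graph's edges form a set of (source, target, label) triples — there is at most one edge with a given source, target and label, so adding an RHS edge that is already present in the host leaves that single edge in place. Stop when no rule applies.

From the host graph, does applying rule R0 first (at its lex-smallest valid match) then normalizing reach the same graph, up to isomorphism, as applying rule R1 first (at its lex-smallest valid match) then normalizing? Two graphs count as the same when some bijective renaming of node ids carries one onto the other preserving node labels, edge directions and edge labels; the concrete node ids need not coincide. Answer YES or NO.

Answer: YES

Derivation:
branch R0-first: apply at {0↦2, 1↦4, 2↦0, 3↦3} → |E|=4, then 1 more step(s) → NF |V|=4 |E|=3 V={0:B, 1:A, 2:C, 3:C} E=0-r->0 0-p->3 1-q->3
branch R1-first: apply at {0↦4, 1↦1} → |E|=4, then 1 more step(s) → NF |V|=4 |E|=3 V={0:B, 1:A, 2:C, 3:C} E=0-r->0 0-p->3 1-q->3
graphs isomorphic (equal up to label-preserving node renaming)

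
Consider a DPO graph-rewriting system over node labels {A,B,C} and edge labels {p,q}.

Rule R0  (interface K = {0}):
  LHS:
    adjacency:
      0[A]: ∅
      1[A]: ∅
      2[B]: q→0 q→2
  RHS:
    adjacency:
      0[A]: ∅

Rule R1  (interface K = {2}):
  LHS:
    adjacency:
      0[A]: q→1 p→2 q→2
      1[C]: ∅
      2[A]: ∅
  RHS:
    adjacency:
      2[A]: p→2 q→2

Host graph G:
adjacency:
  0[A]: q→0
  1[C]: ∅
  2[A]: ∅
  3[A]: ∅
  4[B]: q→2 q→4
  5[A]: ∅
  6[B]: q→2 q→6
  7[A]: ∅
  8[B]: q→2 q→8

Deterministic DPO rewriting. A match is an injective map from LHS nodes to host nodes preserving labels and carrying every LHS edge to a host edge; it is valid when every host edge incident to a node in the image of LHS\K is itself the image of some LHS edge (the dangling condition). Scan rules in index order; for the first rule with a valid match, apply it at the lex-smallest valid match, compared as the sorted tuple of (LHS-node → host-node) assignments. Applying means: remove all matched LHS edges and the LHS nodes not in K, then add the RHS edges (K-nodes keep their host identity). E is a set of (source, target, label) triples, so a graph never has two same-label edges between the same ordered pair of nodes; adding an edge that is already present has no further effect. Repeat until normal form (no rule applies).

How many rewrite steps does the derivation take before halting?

Answer: 3

Rewrite trace:
initial: |V|=9 |E|=7  E = 0-q->0 4-q->2 4-q->4 6-q->2 6-q->6 8-q->2 8-q->8
step 1: apply R0 at {0↦2, 1↦3, 2↦4}  → |V|=7 |E|=5  E = 0-q->0 6-q->2 6-q->6 8-q->2 8-q->8
step 2: apply R0 at {0↦2, 1↦5, 2↦6}  → |V|=5 |E|=3  E = 0-q->0 8-q->2 8-q->8
step 3: apply R0 at {0↦2, 1↦7, 2↦8}  → |V|=3 |E|=1  E = 0-q->0
normal form: no rule applies after step 3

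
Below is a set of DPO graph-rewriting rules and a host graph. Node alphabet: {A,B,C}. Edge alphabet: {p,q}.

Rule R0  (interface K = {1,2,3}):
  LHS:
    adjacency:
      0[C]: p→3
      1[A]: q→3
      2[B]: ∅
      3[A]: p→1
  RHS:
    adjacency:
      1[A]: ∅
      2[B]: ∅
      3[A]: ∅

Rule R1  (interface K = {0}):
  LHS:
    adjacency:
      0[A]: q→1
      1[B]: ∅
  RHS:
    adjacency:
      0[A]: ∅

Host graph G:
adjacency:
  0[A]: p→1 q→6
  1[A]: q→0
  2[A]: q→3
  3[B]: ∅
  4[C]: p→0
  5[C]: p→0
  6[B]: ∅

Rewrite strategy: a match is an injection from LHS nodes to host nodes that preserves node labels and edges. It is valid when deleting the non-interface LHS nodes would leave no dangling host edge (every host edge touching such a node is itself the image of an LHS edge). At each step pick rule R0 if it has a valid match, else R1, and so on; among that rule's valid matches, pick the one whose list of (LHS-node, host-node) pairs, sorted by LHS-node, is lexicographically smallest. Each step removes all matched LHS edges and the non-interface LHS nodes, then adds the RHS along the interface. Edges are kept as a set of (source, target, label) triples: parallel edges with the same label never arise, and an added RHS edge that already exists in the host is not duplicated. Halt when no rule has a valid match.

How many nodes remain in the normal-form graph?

Answer: 4

Rewrite trace:
start.  V:7 E:6  edges: 0-p->1 0-q->6 1-q->0 2-q->3 4-p->0 5-p->0
1. fire R0 via {0↦4, 1↦1, 2↦3, 3↦0}  →  V:6 E:3  edges: 0-q->6 2-q->3 5-p->0
2. fire R1 via {0↦0, 1↦6}  →  V:5 E:2  edges: 2-q->3 5-p->0
3. fire R1 via {0↦2, 1↦3}  →  V:4 E:1  edges: 5-p->0
final graph: no rule applies after step 3
NF nodes: {0:A, 1:A, 2:A, 5:C}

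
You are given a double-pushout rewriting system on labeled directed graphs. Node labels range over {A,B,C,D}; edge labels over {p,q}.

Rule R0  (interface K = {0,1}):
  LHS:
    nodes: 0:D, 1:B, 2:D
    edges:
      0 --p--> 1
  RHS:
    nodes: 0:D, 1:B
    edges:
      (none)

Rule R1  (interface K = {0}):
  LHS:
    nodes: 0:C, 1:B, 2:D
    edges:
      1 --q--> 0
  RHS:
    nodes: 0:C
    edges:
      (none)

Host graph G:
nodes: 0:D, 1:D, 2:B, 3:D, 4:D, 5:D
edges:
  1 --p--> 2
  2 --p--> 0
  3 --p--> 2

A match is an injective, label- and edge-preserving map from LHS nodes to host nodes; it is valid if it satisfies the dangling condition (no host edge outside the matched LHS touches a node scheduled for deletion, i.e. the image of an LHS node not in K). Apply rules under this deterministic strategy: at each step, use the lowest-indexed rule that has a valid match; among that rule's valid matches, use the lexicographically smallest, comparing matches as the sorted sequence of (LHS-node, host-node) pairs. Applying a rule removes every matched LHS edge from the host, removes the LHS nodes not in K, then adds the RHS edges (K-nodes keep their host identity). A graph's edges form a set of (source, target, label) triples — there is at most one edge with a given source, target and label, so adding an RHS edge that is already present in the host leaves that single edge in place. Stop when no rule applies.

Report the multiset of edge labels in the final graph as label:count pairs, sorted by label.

Answer: p:1

Steps:
start.  V:6 E:3  edges: 1-p->2 2-p->0 3-p->2
1. fire R0 via {0↦1, 1↦2, 2↦4}  →  V:5 E:2  edges: 2-p->0 3-p->2
2. fire R0 via {0↦3, 1↦2, 2↦1}  →  V:4 E:1  edges: 2-p->0
final graph: no rule applies after step 2
NF edges: [(2, 0, 'p')]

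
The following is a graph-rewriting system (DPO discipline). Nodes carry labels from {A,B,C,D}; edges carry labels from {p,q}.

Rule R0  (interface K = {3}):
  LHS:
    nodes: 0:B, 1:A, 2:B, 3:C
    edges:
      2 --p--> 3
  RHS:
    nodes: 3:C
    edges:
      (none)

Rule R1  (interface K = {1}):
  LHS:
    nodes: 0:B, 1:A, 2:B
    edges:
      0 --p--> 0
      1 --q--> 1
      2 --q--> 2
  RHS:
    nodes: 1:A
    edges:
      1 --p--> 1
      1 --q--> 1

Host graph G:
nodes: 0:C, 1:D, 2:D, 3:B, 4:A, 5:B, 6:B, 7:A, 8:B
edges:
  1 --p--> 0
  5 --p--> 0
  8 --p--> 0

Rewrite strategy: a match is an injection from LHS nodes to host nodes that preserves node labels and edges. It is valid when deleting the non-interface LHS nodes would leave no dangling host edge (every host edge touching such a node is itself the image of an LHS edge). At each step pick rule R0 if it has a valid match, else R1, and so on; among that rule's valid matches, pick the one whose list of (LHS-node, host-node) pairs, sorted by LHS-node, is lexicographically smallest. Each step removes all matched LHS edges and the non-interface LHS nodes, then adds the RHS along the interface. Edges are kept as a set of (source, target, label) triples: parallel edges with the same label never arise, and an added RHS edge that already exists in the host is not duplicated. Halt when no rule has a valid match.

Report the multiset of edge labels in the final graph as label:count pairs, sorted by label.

Answer: p:1

Derivation:
start.  V:9 E:3  edges: 1-p->0 5-p->0 8-p->0
1. fire R0 via {0↦3, 1↦4, 2↦5, 3↦0}  →  V:6 E:2  edges: 1-p->0 8-p->0
2. fire R0 via {0↦6, 1↦7, 2↦8, 3↦0}  →  V:3 E:1  edges: 1-p->0
final graph: no rule applies after step 2
NF edges: [(1, 0, 'p')]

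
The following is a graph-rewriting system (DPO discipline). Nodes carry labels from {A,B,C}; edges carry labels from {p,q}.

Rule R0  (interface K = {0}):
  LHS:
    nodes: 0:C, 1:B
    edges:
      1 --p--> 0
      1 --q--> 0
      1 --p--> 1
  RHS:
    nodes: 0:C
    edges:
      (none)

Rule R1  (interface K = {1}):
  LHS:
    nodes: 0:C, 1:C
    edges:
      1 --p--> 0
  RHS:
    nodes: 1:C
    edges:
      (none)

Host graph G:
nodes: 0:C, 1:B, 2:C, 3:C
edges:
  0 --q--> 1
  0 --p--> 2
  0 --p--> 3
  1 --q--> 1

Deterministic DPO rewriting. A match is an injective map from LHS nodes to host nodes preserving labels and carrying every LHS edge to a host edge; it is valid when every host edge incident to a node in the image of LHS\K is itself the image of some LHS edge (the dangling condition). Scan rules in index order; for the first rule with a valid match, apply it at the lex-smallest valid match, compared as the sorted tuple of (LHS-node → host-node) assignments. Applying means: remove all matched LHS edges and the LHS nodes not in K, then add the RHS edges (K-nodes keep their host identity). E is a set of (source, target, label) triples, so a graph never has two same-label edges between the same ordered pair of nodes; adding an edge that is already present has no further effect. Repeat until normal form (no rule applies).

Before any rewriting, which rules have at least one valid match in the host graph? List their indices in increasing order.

R0: no valid match — LHS pattern not found
R1: 2 valid matches — {0↦2, 1↦0}, {0↦3, 1↦0}

Answer: [R1]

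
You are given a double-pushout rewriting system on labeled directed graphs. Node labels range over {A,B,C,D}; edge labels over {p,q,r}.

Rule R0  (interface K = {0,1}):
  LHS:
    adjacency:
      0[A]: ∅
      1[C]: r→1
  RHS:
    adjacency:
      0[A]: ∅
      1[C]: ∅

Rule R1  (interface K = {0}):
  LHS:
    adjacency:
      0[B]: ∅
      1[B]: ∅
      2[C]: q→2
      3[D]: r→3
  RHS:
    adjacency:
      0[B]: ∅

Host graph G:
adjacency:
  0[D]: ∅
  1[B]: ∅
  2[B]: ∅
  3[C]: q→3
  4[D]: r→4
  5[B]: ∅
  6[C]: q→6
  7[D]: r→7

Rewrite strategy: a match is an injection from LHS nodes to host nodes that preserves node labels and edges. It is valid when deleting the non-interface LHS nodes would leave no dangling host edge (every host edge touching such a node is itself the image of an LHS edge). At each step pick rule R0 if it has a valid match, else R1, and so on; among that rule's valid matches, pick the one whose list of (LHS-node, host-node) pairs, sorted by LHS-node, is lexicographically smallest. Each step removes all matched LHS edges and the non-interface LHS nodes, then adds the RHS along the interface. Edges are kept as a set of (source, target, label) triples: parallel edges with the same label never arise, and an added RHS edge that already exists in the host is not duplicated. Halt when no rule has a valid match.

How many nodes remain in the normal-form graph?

Answer: 2

Rewrite trace:
start.  V:8 E:4  edges: 3-q->3 4-r->4 6-q->6 7-r->7
1. fire R1 via {0↦1, 1↦2, 2↦3, 3↦4}  →  V:5 E:2  edges: 6-q->6 7-r->7
2. fire R1 via {0↦1, 1↦5, 2↦6, 3↦7}  →  V:2 E:0  edges: ∅
final graph: no rule applies after step 2
NF nodes: {0:D, 1:B}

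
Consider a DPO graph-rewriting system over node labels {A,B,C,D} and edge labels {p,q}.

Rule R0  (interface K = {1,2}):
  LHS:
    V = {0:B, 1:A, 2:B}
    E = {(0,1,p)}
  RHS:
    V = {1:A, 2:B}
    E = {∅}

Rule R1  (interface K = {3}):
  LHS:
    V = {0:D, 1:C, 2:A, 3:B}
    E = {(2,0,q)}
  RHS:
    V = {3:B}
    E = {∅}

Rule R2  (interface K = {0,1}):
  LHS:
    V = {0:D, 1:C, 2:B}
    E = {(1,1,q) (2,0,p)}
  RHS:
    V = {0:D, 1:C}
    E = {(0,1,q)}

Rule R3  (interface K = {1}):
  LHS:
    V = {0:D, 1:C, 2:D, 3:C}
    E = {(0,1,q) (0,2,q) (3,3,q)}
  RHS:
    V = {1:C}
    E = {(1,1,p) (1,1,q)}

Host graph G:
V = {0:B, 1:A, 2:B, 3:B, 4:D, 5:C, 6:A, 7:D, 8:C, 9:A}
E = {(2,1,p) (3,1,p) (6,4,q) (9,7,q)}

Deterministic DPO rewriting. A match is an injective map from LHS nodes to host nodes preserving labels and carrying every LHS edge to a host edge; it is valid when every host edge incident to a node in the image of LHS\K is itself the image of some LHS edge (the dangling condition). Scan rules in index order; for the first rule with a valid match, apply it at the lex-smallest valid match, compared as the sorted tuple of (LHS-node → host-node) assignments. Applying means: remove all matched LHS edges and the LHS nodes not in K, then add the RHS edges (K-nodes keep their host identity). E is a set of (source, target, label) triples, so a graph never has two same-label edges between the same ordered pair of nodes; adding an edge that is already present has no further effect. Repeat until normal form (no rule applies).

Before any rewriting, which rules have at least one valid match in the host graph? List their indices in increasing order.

R0: 4 valid matches — {0↦2, 1↦1, 2↦0}, {0↦2, 1↦1, 2↦3}, {0↦3, 1↦1, 2↦0} (+1 more)
R1: 12 valid matches — {0↦4, 1↦5, 2↦6, 3↦0}, {0↦4, 1↦5, 2↦6, 3↦2}, {0↦4, 1↦5, 2↦6, 3↦3} (+9 more)
R2: no valid match — LHS pattern not found
R3: no valid match — LHS pattern not found

Answer: [R0,R1]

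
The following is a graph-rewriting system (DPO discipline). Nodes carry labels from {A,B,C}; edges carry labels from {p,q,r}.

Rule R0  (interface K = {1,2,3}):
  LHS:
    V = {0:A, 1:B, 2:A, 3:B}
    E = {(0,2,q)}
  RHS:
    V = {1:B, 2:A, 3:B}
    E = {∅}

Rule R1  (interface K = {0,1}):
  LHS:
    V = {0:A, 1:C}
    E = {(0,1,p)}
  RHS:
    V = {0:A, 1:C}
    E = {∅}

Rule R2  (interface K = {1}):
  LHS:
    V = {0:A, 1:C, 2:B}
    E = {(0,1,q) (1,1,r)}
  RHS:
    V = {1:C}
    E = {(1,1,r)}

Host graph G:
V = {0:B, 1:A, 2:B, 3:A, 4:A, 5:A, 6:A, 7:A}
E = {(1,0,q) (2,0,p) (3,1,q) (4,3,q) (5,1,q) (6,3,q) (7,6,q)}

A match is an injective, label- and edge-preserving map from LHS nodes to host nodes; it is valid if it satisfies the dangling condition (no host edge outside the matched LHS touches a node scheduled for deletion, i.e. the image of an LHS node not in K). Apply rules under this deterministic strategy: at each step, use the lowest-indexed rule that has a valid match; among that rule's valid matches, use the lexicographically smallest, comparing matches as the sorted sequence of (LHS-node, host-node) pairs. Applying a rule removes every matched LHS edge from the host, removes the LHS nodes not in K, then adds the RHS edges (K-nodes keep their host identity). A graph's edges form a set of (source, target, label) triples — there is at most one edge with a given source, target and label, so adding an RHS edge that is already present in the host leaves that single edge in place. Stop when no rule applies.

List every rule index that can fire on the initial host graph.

Answer: [R0]

Steps:
R0: 6 valid matches — {0↦4, 1↦0, 2↦3, 3↦2}, {0↦4, 1↦2, 2↦3, 3↦0}, {0↦5, 1↦0, 2↦1, 3↦2} (+3 more)
R1: no valid match — LHS pattern not found
R2: no valid match — LHS pattern not found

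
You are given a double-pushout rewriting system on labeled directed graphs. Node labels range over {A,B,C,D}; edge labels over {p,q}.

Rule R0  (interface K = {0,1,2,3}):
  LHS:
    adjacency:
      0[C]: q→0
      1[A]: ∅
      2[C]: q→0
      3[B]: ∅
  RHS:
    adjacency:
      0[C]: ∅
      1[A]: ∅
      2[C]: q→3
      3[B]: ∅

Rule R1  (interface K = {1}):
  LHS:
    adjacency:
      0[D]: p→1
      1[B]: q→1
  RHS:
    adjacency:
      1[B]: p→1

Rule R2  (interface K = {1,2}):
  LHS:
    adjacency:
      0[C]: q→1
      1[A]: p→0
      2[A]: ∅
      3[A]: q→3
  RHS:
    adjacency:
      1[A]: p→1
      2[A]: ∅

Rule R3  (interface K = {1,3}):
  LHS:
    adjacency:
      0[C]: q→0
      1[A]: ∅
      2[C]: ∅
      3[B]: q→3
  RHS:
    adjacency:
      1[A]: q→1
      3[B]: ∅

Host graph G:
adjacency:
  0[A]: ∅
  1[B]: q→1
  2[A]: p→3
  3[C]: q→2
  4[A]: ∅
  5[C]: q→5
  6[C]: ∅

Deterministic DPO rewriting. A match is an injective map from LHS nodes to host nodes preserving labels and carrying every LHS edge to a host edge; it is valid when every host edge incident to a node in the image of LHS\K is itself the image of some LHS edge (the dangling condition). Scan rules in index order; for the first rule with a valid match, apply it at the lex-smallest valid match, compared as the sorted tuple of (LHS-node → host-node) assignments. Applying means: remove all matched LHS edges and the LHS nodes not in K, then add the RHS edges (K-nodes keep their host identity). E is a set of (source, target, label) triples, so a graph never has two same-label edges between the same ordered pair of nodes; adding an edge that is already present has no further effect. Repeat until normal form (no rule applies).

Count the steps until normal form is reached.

Answer: 2

Rewrite trace:
start.  V:7 E:4  edges: 1-q->1 2-p->3 3-q->2 5-q->5
1. fire R3 via {0↦5, 1↦0, 2↦6, 3↦1}  →  V:5 E:3  edges: 0-q->0 2-p->3 3-q->2
2. fire R2 via {0↦3, 1↦2, 2↦4, 3↦0}  →  V:3 E:1  edges: 2-p->2
final graph: no rule applies after step 2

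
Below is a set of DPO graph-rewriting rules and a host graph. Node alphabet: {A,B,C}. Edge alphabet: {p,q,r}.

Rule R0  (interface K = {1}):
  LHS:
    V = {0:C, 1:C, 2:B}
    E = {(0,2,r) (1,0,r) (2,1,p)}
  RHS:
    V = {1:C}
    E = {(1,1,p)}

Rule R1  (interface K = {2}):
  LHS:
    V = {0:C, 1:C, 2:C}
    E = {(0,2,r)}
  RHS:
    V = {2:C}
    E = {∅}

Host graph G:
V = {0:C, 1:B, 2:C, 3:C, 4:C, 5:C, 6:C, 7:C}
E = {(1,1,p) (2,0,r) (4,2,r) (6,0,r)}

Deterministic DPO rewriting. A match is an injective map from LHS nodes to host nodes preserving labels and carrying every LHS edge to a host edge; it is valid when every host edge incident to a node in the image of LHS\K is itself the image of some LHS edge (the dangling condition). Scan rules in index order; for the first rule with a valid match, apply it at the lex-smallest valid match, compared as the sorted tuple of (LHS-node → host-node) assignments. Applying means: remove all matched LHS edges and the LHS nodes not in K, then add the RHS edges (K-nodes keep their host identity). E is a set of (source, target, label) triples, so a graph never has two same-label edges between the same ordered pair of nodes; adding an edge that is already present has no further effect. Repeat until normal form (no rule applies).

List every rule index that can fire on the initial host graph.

R0: no valid match — LHS pattern not found
R1: 6 valid matches — {0↦4, 1↦3, 2↦2}, {0↦4, 1↦5, 2↦2}, {0↦4, 1↦7, 2↦2} (+3 more)

Answer: [R1]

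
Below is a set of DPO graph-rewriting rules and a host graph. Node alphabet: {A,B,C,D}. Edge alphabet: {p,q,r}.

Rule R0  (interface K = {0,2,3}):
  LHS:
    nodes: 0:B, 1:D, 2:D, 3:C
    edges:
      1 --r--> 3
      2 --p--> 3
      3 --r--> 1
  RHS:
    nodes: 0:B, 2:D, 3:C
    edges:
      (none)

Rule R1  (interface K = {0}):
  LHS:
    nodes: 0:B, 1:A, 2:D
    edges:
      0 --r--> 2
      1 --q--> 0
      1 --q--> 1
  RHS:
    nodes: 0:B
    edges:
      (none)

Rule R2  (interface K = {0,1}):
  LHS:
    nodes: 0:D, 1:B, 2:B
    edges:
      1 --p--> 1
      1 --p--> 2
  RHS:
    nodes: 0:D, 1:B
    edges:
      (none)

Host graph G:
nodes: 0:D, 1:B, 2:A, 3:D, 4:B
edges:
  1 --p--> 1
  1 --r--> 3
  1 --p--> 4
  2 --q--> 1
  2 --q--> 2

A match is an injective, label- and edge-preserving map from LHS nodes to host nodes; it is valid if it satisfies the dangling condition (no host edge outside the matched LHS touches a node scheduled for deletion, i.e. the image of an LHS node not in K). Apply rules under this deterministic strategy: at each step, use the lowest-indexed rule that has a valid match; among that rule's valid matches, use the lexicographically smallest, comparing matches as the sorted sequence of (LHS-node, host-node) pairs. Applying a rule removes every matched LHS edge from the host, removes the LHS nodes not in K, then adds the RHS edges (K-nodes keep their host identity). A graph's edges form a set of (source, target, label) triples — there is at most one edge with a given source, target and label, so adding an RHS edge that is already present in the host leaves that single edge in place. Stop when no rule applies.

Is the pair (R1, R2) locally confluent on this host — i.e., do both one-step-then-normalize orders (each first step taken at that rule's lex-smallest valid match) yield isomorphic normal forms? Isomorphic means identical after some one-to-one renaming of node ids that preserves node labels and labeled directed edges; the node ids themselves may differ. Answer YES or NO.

branch R1-first: apply at {0↦1, 1↦2, 2↦3} → |E|=2, then 1 more step(s) → NF |V|=2 |E|=0 V={0:D, 1:B} E=∅
branch R2-first: apply at {0↦0, 1↦1, 2↦4} → |E|=3, then 1 more step(s) → NF |V|=2 |E|=0 V={0:D, 1:B} E=∅
graphs isomorphic (equal up to label-preserving node renaming)

Answer: YES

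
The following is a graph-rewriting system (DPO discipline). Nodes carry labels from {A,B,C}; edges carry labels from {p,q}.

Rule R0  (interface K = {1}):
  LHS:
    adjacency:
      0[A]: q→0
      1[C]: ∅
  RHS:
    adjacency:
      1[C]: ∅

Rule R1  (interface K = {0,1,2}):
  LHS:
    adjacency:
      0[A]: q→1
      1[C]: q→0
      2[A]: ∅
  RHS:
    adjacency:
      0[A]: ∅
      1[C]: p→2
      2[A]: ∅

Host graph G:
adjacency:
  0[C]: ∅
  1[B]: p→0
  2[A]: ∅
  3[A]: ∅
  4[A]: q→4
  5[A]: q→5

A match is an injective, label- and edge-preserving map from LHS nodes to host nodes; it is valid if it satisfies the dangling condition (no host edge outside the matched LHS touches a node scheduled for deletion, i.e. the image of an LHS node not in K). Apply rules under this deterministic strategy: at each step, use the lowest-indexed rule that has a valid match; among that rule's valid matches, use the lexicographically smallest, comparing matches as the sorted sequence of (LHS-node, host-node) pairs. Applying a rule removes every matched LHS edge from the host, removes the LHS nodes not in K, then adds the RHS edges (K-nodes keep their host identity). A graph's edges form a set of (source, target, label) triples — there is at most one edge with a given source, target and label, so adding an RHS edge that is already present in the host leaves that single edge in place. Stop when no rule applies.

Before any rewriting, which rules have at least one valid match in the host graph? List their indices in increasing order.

Answer: [R0]

Steps:
R0: 2 valid matches — {0↦4, 1↦0}, {0↦5, 1↦0}
R1: no valid match — LHS pattern not found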